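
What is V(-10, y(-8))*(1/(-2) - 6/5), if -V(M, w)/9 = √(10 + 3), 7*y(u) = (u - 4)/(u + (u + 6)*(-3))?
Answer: 153*√13/10 ≈ 55.165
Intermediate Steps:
y(u) = (-4 + u)/(7*(-18 - 2*u)) (y(u) = ((u - 4)/(u + (u + 6)*(-3)))/7 = ((-4 + u)/(u + (6 + u)*(-3)))/7 = ((-4 + u)/(u + (-18 - 3*u)))/7 = ((-4 + u)/(-18 - 2*u))/7 = (-4 + u)/(7*(-18 - 2*u)))
V(M, w) = -9*√13 (V(M, w) = -9*√(10 + 3) = -9*√13)
V(-10, y(-8))*(1/(-2) - 6/5) = (-9*√13)*(1/(-2) - 6/5) = (-9*√13)*(1*(-½) - 6*⅕) = (-9*√13)*(-½ - 6/5) = -9*√13*(-17/10) = 153*√13/10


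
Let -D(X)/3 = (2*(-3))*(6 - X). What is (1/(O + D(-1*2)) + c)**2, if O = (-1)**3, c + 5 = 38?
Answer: 22278400/20449 ≈ 1089.5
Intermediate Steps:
c = 33 (c = -5 + 38 = 33)
D(X) = 108 - 18*X (D(X) = -3*2*(-3)*(6 - X) = -(-18)*(6 - X) = -3*(-36 + 6*X) = 108 - 18*X)
O = -1
(1/(O + D(-1*2)) + c)**2 = (1/(-1 + (108 - (-18)*2)) + 33)**2 = (1/(-1 + (108 - 18*(-2))) + 33)**2 = (1/(-1 + (108 + 36)) + 33)**2 = (1/(-1 + 144) + 33)**2 = (1/143 + 33)**2 = (4720/143)**2 = 22278400/20449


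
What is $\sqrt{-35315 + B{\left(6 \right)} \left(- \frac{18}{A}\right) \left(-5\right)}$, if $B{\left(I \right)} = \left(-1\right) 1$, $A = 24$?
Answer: $\frac{5 i \sqrt{5651}}{2} \approx 187.93 i$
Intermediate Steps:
$B{\left(I \right)} = -1$
$\sqrt{-35315 + B{\left(6 \right)} \left(- \frac{18}{A}\right) \left(-5\right)} = \sqrt{-35315 + - \frac{-18}{24} \left(-5\right)} = \sqrt{-35315 + \left(-1\right) \left(- \frac{3}{4}\right) \left(-5\right)} = \sqrt{-35315 + \frac{3}{4} \left(-5\right)} = \sqrt{-35315 - \frac{15}{4}} = \sqrt{- \frac{141275}{4}} = \frac{5 i \sqrt{5651}}{2}$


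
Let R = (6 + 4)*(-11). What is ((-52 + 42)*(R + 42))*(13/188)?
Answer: 2210/47 ≈ 47.021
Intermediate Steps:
R = -110 (R = 10*(-11) = -110)
((-52 + 42)*(R + 42))*(13/188) = ((-52 + 42)*(-110 + 42))*(13/188) = (-10*(-68))*(13*(1/188)) = 680*(13/188) = 2210/47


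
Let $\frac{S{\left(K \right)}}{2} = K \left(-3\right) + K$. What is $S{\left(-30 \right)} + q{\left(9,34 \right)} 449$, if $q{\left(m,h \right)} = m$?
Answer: $4161$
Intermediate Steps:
$S{\left(K \right)} = - 4 K$ ($S{\left(K \right)} = 2 \left(K \left(-3\right) + K\right) = 2 \left(- 3 K + K\right) = 2 \left(- 2 K\right) = - 4 K$)
$S{\left(-30 \right)} + q{\left(9,34 \right)} 449 = \left(-4\right) \left(-30\right) + 9 \cdot 449 = 120 + 4041 = 4161$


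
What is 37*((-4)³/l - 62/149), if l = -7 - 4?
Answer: 327598/1639 ≈ 199.88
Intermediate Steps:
l = -11 (l = -7 - 2*2 = -7 - 4 = -11)
37*((-4)³/l - 62/149) = 37*((-4)³/(-11) - 62/149) = 37*(-64*(-1/11) - 62*1/149) = 37*(64/11 - 62/149) = 37*(8854/1639) = 327598/1639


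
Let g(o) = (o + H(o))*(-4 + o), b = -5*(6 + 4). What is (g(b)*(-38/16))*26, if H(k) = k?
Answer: -333450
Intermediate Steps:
b = -50 (b = -5*10 = -50)
g(o) = 2*o*(-4 + o) (g(o) = (o + o)*(-4 + o) = (2*o)*(-4 + o) = 2*o*(-4 + o))
(g(b)*(-38/16))*26 = ((2*(-50)*(-4 - 50))*(-38/16))*26 = ((2*(-50)*(-54))*(-38*1/16))*26 = (5400*(-19/8))*26 = -12825*26 = -333450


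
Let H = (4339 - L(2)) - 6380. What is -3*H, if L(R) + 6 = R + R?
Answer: 6117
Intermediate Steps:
L(R) = -6 + 2*R (L(R) = -6 + (R + R) = -6 + 2*R)
H = -2039 (H = (4339 - (-6 + 2*2)) - 6380 = (4339 - (-6 + 4)) - 6380 = (4339 - 1*(-2)) - 6380 = (4339 + 2) - 6380 = 4341 - 6380 = -2039)
-3*H = -3*(-2039) = 6117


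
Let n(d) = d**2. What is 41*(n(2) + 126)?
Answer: 5330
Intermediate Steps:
41*(n(2) + 126) = 41*(2**2 + 126) = 41*(4 + 126) = 41*130 = 5330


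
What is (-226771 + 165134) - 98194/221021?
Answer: -13623169571/221021 ≈ -61637.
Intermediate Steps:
(-226771 + 165134) - 98194/221021 = -61637 - 98194*1/221021 = -61637 - 98194/221021 = -13623169571/221021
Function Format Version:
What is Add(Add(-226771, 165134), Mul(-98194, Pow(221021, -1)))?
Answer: Rational(-13623169571, 221021) ≈ -61637.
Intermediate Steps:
Add(Add(-226771, 165134), Mul(-98194, Pow(221021, -1))) = Add(-61637, Mul(-98194, Rational(1, 221021))) = Add(-61637, Rational(-98194, 221021)) = Rational(-13623169571, 221021)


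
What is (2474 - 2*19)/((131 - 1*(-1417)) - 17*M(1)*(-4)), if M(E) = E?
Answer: 609/404 ≈ 1.5074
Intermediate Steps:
(2474 - 2*19)/((131 - 1*(-1417)) - 17*M(1)*(-4)) = (2474 - 2*19)/((131 - 1*(-1417)) - 17*1*(-4)) = (2474 - 38)/((131 + 1417) - 17*(-4)) = 2436/(1548 + 68) = 2436/1616 = 2436*(1/1616) = 609/404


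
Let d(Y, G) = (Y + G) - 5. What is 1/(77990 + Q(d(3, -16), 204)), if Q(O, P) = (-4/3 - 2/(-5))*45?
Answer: 1/77948 ≈ 1.2829e-5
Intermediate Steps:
d(Y, G) = -5 + G + Y (d(Y, G) = (G + Y) - 5 = -5 + G + Y)
Q(O, P) = -42 (Q(O, P) = (-4*⅓ - 2*(-⅕))*45 = (-4/3 + ⅖)*45 = -14/15*45 = -42)
1/(77990 + Q(d(3, -16), 204)) = 1/(77990 - 42) = 1/77948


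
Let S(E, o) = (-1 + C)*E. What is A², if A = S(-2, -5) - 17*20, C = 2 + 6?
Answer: 125316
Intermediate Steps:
C = 8
S(E, o) = 7*E (S(E, o) = (-1 + 8)*E = 7*E)
A = -354 (A = 7*(-2) - 17*20 = -14 - 340 = -354)
A² = (-354)² = 125316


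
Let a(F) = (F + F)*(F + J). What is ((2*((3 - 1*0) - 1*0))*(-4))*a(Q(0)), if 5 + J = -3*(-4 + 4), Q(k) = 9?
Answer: -1728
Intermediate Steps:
J = -5 (J = -5 - 3*(-4 + 4) = -5 - 3*0 = -5 + 0 = -5)
a(F) = 2*F*(-5 + F) (a(F) = (F + F)*(F - 5) = (2*F)*(-5 + F) = 2*F*(-5 + F))
((2*((3 - 1*0) - 1*0))*(-4))*a(Q(0)) = ((2*((3 - 1*0) - 1*0))*(-4))*(2*9*(-5 + 9)) = ((2*((3 + 0) + 0))*(-4))*(2*9*4) = ((2*(3 + 0))*(-4))*72 = ((2*3)*(-4))*72 = (6*(-4))*72 = -24*72 = -1728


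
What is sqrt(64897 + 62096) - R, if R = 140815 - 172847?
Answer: 32032 + sqrt(126993) ≈ 32388.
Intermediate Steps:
R = -32032
sqrt(64897 + 62096) - R = sqrt(64897 + 62096) - 1*(-32032) = sqrt(126993) + 32032 = 32032 + sqrt(126993)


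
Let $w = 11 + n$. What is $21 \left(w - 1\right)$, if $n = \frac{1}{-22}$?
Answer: $\frac{4599}{22} \approx 209.05$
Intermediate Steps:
$n = - \frac{1}{22} \approx -0.045455$
$w = \frac{241}{22}$ ($w = 11 - \frac{1}{22} = \frac{241}{22} \approx 10.955$)
$21 \left(w - 1\right) = 21 \left(\frac{241}{22} - 1\right) = 21 \cdot \frac{219}{22} = \frac{4599}{22}$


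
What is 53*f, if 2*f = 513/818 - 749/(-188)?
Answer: 18791839/153784 ≈ 122.20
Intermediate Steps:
f = 354563/153784 (f = (513/818 - 749/(-188))/2 = (513*(1/818) - 749*(-1/188))/2 = (513/818 + 749/188)/2 = (½)*(354563/76892) = 354563/153784 ≈ 2.3056)
53*f = 53*(354563/153784) = 18791839/153784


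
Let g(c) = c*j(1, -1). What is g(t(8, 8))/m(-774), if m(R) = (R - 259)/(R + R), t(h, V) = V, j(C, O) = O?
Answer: -12384/1033 ≈ -11.988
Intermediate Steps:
m(R) = (-259 + R)/(2*R) (m(R) = (-259 + R)/((2*R)) = (-259 + R)*(1/(2*R)) = (-259 + R)/(2*R))
g(c) = -c (g(c) = c*(-1) = -c)
g(t(8, 8))/m(-774) = (-1*8)/(((1/2)*(-259 - 774)/(-774))) = -8/((1/2)*(-1/774)*(-1033)) = -8/1033/1548 = -8*1548/1033 = -12384/1033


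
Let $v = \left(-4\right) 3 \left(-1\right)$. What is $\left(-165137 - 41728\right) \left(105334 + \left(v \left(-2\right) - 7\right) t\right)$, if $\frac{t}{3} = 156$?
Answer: $-18788720490$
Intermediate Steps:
$t = 468$ ($t = 3 \cdot 156 = 468$)
$v = 12$ ($v = \left(-12\right) \left(-1\right) = 12$)
$\left(-165137 - 41728\right) \left(105334 + \left(v \left(-2\right) - 7\right) t\right) = \left(-165137 - 41728\right) \left(105334 + \left(12 \left(-2\right) - 7\right) 468\right) = - 206865 \left(105334 + \left(-24 - 7\right) 468\right) = - 206865 \left(105334 - 14508\right) = \left(-206865\right) 90826 = -18788720490$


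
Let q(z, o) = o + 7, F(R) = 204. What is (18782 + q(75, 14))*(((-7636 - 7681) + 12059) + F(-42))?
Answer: -57424362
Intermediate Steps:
q(z, o) = 7 + o
(18782 + q(75, 14))*(((-7636 - 7681) + 12059) + F(-42)) = (18782 + (7 + 14))*(((-7636 - 7681) + 12059) + 204) = (18782 + 21)*((-15317 + 12059) + 204) = 18803*(-3258 + 204) = 18803*(-3054) = -57424362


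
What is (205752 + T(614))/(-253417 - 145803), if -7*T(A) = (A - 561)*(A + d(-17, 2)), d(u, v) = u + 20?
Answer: -1407563/2794540 ≈ -0.50368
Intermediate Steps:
d(u, v) = 20 + u
T(A) = -(-561 + A)*(3 + A)/7 (T(A) = -(A - 561)*(A + (20 - 17))/7 = -(-561 + A)*(A + 3)/7 = -(-561 + A)*(3 + A)/7)
(205752 + T(614))/(-253417 - 145803) = (205752 + (1683/7 - ⅐*614² + (558/7)*614))/(-253417 - 145803) = (205752 + (1683/7 - ⅐*376996 + 342612/7))/(-399220) = (205752 + (1683/7 - 376996/7 + 342612/7))*(-1/399220) = (205752 - 32701/7)*(-1/399220) = (1407563/7)*(-1/399220) = -1407563/2794540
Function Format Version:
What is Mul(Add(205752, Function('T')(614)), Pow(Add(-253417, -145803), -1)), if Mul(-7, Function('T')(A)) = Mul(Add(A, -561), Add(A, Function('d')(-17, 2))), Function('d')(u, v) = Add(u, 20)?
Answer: Rational(-1407563, 2794540) ≈ -0.50368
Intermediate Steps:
Function('d')(u, v) = Add(20, u)
Function('T')(A) = Mul(Rational(-1, 7), Add(-561, A), Add(3, A)) (Function('T')(A) = Mul(Rational(-1, 7), Mul(Add(A, -561), Add(A, Add(20, -17)))) = Mul(Rational(-1, 7), Mul(Add(-561, A), Add(A, 3))) = Mul(Rational(-1, 7), Mul(Add(-561, A), Add(3, A))) = Mul(Rational(-1, 7), Add(-561, A), Add(3, A)))
Mul(Add(205752, Function('T')(614)), Pow(Add(-253417, -145803), -1)) = Mul(Add(205752, Add(Rational(1683, 7), Mul(Rational(-1, 7), Pow(614, 2)), Mul(Rational(558, 7), 614))), Pow(Add(-253417, -145803), -1)) = Mul(Add(205752, Add(Rational(1683, 7), Mul(Rational(-1, 7), 376996), Rational(342612, 7))), Pow(-399220, -1)) = Mul(Add(205752, Add(Rational(1683, 7), Rational(-376996, 7), Rational(342612, 7))), Rational(-1, 399220)) = Mul(Add(205752, Rational(-32701, 7)), Rational(-1, 399220)) = Mul(Rational(1407563, 7), Rational(-1, 399220)) = Rational(-1407563, 2794540)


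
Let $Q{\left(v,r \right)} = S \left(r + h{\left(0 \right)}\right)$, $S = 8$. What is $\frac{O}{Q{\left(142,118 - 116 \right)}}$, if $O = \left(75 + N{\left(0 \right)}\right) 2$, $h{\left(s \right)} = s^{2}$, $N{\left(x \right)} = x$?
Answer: $\frac{75}{8} \approx 9.375$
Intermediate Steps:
$Q{\left(v,r \right)} = 8 r$ ($Q{\left(v,r \right)} = 8 \left(r + 0^{2}\right) = 8 \left(r + 0\right) = 8 r$)
$O = 150$ ($O = \left(75 + 0\right) 2 = 75 \cdot 2 = 150$)
$\frac{O}{Q{\left(142,118 - 116 \right)}} = \frac{150}{8 \left(118 - 116\right)} = \frac{150}{8 \cdot 2} = \frac{150}{16} = 150 \cdot \frac{1}{16} = \frac{75}{8}$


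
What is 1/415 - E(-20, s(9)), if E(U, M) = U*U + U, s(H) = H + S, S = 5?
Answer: -157699/415 ≈ -380.00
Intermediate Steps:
s(H) = 5 + H (s(H) = H + 5 = 5 + H)
E(U, M) = U + U² (E(U, M) = U² + U = U + U²)
1/415 - E(-20, s(9)) = 1/415 - (-20)*(1 - 20) = 1/415 - (-20)*(-19) = 1/415 - 1*380 = 1/415 - 380 = -157699/415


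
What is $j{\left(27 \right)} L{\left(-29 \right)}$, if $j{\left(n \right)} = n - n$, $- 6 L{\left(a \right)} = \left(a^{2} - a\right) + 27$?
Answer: $0$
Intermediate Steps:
$L{\left(a \right)} = - \frac{9}{2} - \frac{a^{2}}{6} + \frac{a}{6}$ ($L{\left(a \right)} = - \frac{\left(a^{2} - a\right) + 27}{6} = - \frac{27 + a^{2} - a}{6} = - \frac{9}{2} - \frac{a^{2}}{6} + \frac{a}{6}$)
$j{\left(n \right)} = 0$
$j{\left(27 \right)} L{\left(-29 \right)} = 0 \left(- \frac{9}{2} - \frac{\left(-29\right)^{2}}{6} + \frac{1}{6} \left(-29\right)\right) = 0 \left(- \frac{9}{2} - \frac{841}{6} - \frac{29}{6}\right) = 0 \left(- \frac{299}{2}\right) = 0$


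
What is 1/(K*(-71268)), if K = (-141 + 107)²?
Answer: -1/82385808 ≈ -1.2138e-8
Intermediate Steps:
K = 1156 (K = (-34)² = 1156)
1/(K*(-71268)) = 1/(1156*(-71268)) = (1/1156)*(-1/71268) = -1/82385808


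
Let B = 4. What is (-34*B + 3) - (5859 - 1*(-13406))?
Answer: -19398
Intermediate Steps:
(-34*B + 3) - (5859 - 1*(-13406)) = (-34*4 + 3) - (5859 - 1*(-13406)) = (-136 + 3) - (5859 + 13406) = -133 - 1*19265 = -133 - 19265 = -19398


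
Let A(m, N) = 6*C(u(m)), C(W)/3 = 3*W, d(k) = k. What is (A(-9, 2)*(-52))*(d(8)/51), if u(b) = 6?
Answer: -44928/17 ≈ -2642.8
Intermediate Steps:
C(W) = 9*W (C(W) = 3*(3*W) = 9*W)
A(m, N) = 324 (A(m, N) = 6*(9*6) = 6*54 = 324)
(A(-9, 2)*(-52))*(d(8)/51) = (324*(-52))*(8/51) = -134784/51 = -16848*8/51 = -44928/17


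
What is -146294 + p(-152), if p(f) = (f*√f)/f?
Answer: -146294 + 2*I*√38 ≈ -1.4629e+5 + 12.329*I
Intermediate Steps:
p(f) = √f (p(f) = f^(3/2)/f = √f)
-146294 + p(-152) = -146294 + √(-152) = -146294 + 2*I*√38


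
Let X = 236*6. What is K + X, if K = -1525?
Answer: -109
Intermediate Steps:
X = 1416
K + X = -1525 + 1416 = -109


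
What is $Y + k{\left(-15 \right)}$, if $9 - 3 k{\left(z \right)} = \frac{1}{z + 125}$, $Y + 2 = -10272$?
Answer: $- \frac{3389431}{330} \approx -10271.0$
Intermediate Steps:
$Y = -10274$ ($Y = -2 - 10272 = -10274$)
$k{\left(z \right)} = 3 - \frac{1}{3 \left(125 + z\right)}$ ($k{\left(z \right)} = 3 - \frac{1}{3 \left(z + 125\right)} = 3 - \frac{1}{3 \left(125 + z\right)}$)
$Y + k{\left(-15 \right)} = -10274 + \frac{1124 + 9 \left(-15\right)}{3 \left(125 - 15\right)} = -10274 + \frac{1124 - 135}{3 \cdot 110} = -10274 + \frac{1}{3} \cdot \frac{1}{110} \cdot 989 = -10274 + \frac{989}{330} = - \frac{3389431}{330}$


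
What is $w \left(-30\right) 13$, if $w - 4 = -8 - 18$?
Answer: $8580$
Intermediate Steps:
$w = -22$ ($w = 4 - 26 = -22$)
$w \left(-30\right) 13 = \left(-22\right) \left(-30\right) 13 = 660 \cdot 13 = 8580$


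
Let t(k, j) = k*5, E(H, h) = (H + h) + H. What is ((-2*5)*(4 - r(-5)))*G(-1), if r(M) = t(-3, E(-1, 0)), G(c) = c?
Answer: 190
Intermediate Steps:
E(H, h) = h + 2*H
t(k, j) = 5*k
r(M) = -15 (r(M) = 5*(-3) = -15)
((-2*5)*(4 - r(-5)))*G(-1) = ((-2*5)*(4 - 1*(-15)))*(-1) = -10*(4 + 15)*(-1) = -10*19*(-1) = -190*(-1) = 190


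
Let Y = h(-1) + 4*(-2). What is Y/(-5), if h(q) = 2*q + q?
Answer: 11/5 ≈ 2.2000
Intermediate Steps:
h(q) = 3*q
Y = -11 (Y = 3*(-1) + 4*(-2) = -3 - 8 = -11)
Y/(-5) = -11/(-5) = -11*(-1/5) = 11/5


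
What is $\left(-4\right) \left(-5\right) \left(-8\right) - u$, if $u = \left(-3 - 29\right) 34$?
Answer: $928$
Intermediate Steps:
$u = -1088$ ($u = \left(-32\right) 34 = -1088$)
$\left(-4\right) \left(-5\right) \left(-8\right) - u = \left(-4\right) \left(-5\right) \left(-8\right) - -1088 = 20 \left(-8\right) + 1088 = -160 + 1088 = 928$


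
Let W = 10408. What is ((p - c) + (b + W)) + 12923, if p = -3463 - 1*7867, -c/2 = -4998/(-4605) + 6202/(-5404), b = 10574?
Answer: 6687919696/296255 ≈ 22575.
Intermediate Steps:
c = 36929/296255 (c = -2*(-4998/(-4605) + 6202/(-5404)) = -2*(-4998*(-1/4605) + 6202*(-1/5404)) = -2*(1666/1535 - 443/386) = -2*(-36929/592510) = 36929/296255 ≈ 0.12465)
p = -11330 (p = -3463 - 7867 = -11330)
((p - c) + (b + W)) + 12923 = ((-11330 - 1*36929/296255) + (10574 + 10408)) + 12923 = ((-11330 - 36929/296255) + 20982) + 12923 = (-3356606079/296255 + 20982) + 12923 = 2859416331/296255 + 12923 = 6687919696/296255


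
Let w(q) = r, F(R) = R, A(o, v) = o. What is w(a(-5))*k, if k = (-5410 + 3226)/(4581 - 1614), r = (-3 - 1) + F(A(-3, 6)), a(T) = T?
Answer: 5096/989 ≈ 5.1527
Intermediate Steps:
r = -7 (r = (-3 - 1) - 3 = -4 - 3 = -7)
k = -728/989 (k = -2184/2967 = -2184*1/2967 = -728/989 ≈ -0.73610)
w(q) = -7
w(a(-5))*k = -7*(-728/989) = 5096/989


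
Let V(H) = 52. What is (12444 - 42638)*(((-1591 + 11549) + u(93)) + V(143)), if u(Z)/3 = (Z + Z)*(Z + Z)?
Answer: -3436016812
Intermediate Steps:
u(Z) = 12*Z² (u(Z) = 3*((Z + Z)*(Z + Z)) = 3*((2*Z)*(2*Z)) = 3*(4*Z²) = 12*Z²)
(12444 - 42638)*(((-1591 + 11549) + u(93)) + V(143)) = (12444 - 42638)*(((-1591 + 11549) + 12*93²) + 52) = -30194*((9958 + 12*8649) + 52) = -30194*((9958 + 103788) + 52) = -30194*(113746 + 52) = -30194*113798 = -3436016812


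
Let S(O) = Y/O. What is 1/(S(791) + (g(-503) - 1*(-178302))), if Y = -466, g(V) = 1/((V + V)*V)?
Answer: 400260238/71366965152279 ≈ 5.6085e-6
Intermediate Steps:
g(V) = 1/(2*V**2) (g(V) = 1/(((2*V))*V) = (1/(2*V))/V = 1/(2*V**2))
S(O) = -466/O
1/(S(791) + (g(-503) - 1*(-178302))) = 1/(-466/791 + ((1/2)/(-503)**2 - 1*(-178302))) = 1/(-466*1/791 + ((1/2)*(1/253009) + 178302)) = 1/(-466/791 + (1/506018 + 178302)) = 1/(-466/791 + 90224021437/506018) = 1/(71366965152279/400260238) = 400260238/71366965152279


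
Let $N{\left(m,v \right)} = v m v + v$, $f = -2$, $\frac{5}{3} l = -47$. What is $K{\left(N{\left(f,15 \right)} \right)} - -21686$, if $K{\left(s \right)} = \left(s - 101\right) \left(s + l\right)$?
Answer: $\frac{1349806}{5} \approx 2.6996 \cdot 10^{5}$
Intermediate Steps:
$l = - \frac{141}{5}$ ($l = \frac{3}{5} \left(-47\right) = - \frac{141}{5} \approx -28.2$)
$N{\left(m,v \right)} = v + m v^{2}$ ($N{\left(m,v \right)} = m v v + v = m v^{2} + v = v + m v^{2}$)
$K{\left(s \right)} = \left(-101 + s\right) \left(- \frac{141}{5} + s\right)$ ($K{\left(s \right)} = \left(s - 101\right) \left(s - \frac{141}{5}\right) = \left(-101 + s\right) \left(- \frac{141}{5} + s\right)$)
$K{\left(N{\left(f,15 \right)} \right)} - -21686 = \left(\frac{14241}{5} + \left(15 \left(1 - 30\right)\right)^{2} - \frac{646 \cdot 15 \left(1 - 30\right)}{5}\right) - -21686 = \left(\frac{14241}{5} + \left(15 \left(1 - 30\right)\right)^{2} - \frac{646 \cdot 15 \left(1 - 30\right)}{5}\right) + 21686 = \left(\frac{14241}{5} + \left(15 \left(-29\right)\right)^{2} - \frac{646 \cdot 15 \left(-29\right)}{5}\right) + 21686 = \left(\frac{14241}{5} + \left(-435\right)^{2} - -56202\right) + 21686 = \left(\frac{14241}{5} + 189225 + 56202\right) + 21686 = \frac{1241376}{5} + 21686 = \frac{1349806}{5}$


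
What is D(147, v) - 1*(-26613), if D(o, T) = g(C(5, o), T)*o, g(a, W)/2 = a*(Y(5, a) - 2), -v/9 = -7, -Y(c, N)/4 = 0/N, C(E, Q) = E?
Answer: 23673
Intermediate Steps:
Y(c, N) = 0 (Y(c, N) = -0/N = -4*0 = 0)
v = 63 (v = -9*(-7) = 63)
g(a, W) = -4*a (g(a, W) = 2*(a*(0 - 2)) = 2*(a*(-2)) = 2*(-2*a) = -4*a)
D(o, T) = -20*o (D(o, T) = (-4*5)*o = -20*o)
D(147, v) - 1*(-26613) = -20*147 - 1*(-26613) = -2940 + 26613 = 23673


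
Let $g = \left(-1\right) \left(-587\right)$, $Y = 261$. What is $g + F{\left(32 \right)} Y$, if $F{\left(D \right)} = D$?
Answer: $8939$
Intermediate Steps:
$g = 587$
$g + F{\left(32 \right)} Y = 587 + 32 \cdot 261 = 587 + 8352 = 8939$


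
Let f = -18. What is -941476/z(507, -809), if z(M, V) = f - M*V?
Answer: -941476/410145 ≈ -2.2955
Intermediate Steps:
z(M, V) = -18 - M*V
-941476/z(507, -809) = -941476/(-18 - 1*507*(-809)) = -941476/(-18 + 410163) = -941476/410145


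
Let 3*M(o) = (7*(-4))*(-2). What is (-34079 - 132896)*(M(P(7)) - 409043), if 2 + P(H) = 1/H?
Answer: 204890514175/3 ≈ 6.8297e+10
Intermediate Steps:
P(H) = -2 + 1/H
M(o) = 56/3 (M(o) = ((7*(-4))*(-2))/3 = (-28*(-2))/3 = (1/3)*56 = 56/3)
(-34079 - 132896)*(M(P(7)) - 409043) = (-34079 - 132896)*(56/3 - 409043) = -166975*(-1227073/3) = 204890514175/3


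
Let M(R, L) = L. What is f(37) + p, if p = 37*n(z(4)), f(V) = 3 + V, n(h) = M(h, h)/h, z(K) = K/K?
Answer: 77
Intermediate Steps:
z(K) = 1
n(h) = 1 (n(h) = h/h = 1)
p = 37 (p = 37*1 = 37)
f(37) + p = (3 + 37) + 37 = 40 + 37 = 77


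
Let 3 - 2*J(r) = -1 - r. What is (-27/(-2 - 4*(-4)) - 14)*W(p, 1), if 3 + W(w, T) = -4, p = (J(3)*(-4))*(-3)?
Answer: 223/2 ≈ 111.50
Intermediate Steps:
J(r) = 2 + r/2 (J(r) = 3/2 - (-1 - r)/2 = 3/2 + (½ + r/2) = 2 + r/2)
p = 42 (p = ((2 + (½)*3)*(-4))*(-3) = ((2 + 3/2)*(-4))*(-3) = ((7/2)*(-4))*(-3) = -14*(-3) = 42)
W(w, T) = -7 (W(w, T) = -3 - 4 = -7)
(-27/(-2 - 4*(-4)) - 14)*W(p, 1) = (-27/(-2 - 4*(-4)) - 14)*(-7) = (-27/(-2 + 16) - 14)*(-7) = (-27/14 - 14)*(-7) = -223/14*(-7) = 223/2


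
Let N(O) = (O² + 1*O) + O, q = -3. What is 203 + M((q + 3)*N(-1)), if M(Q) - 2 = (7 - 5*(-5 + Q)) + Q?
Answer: 237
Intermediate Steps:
N(O) = O² + 2*O (N(O) = (O² + O) + O = (O + O²) + O = O² + 2*O)
M(Q) = 34 - 4*Q (M(Q) = 2 + ((7 - 5*(-5 + Q)) + Q) = 2 + ((7 + (25 - 5*Q)) + Q) = 2 + ((32 - 5*Q) + Q) = 2 + (32 - 4*Q) = 34 - 4*Q)
203 + M((q + 3)*N(-1)) = 203 + (34 - 4*(-3 + 3)*(-(2 - 1))) = 203 + (34 - 0*(-1*1)) = 203 + (34 - 0*(-1)) = 203 + (34 - 4*0) = 203 + (34 + 0) = 203 + 34 = 237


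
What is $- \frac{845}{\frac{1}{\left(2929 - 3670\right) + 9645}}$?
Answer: $-7523880$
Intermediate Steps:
$- \frac{845}{\frac{1}{\left(2929 - 3670\right) + 9645}} = - \frac{845}{\frac{1}{-741 + 9645}} = - \frac{845}{\frac{1}{8904}} = - 845 \frac{1}{\frac{1}{8904}} = \left(-845\right) 8904 = -7523880$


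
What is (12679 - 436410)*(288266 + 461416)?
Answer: -317663503542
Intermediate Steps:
(12679 - 436410)*(288266 + 461416) = -423731*749682 = -317663503542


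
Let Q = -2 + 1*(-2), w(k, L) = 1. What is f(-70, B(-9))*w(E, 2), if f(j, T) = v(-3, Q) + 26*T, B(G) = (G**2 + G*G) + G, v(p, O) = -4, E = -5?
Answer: 3974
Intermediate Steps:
Q = -4 (Q = -2 - 2 = -4)
B(G) = G + 2*G**2 (B(G) = (G**2 + G**2) + G = 2*G**2 + G = G + 2*G**2)
f(j, T) = -4 + 26*T
f(-70, B(-9))*w(E, 2) = (-4 + 26*(-9*(1 + 2*(-9))))*1 = (-4 + 26*(-9*(1 - 18)))*1 = (-4 + 26*(-9*(-17)))*1 = (-4 + 26*153)*1 = (-4 + 3978)*1 = 3974*1 = 3974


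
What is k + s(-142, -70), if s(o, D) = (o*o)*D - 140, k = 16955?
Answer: -1394665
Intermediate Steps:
s(o, D) = -140 + D*o**2 (s(o, D) = o**2*D - 140 = D*o**2 - 140 = -140 + D*o**2)
k + s(-142, -70) = 16955 + (-140 - 70*(-142)**2) = 16955 + (-140 - 70*20164) = 16955 + (-140 - 1411480) = 16955 - 1411620 = -1394665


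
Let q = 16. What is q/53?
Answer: 16/53 ≈ 0.30189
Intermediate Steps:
q/53 = 16/53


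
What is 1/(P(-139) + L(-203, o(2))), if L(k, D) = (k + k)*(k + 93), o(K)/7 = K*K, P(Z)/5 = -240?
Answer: 1/43460 ≈ 2.3010e-5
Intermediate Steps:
P(Z) = -1200 (P(Z) = 5*(-240) = -1200)
o(K) = 7*K**2 (o(K) = 7*(K*K) = 7*K**2)
L(k, D) = 2*k*(93 + k) (L(k, D) = (2*k)*(93 + k) = 2*k*(93 + k))
1/(P(-139) + L(-203, o(2))) = 1/(-1200 + 2*(-203)*(93 - 203)) = 1/(-1200 + 2*(-203)*(-110)) = 1/(-1200 + 44660) = 1/43460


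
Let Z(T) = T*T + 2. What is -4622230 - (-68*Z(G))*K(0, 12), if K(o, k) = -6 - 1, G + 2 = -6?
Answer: -4653646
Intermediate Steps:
G = -8 (G = -2 - 6 = -8)
Z(T) = 2 + T² (Z(T) = T² + 2 = 2 + T²)
K(o, k) = -7
-4622230 - (-68*Z(G))*K(0, 12) = -4622230 - (-68*(2 + (-8)²))*(-7) = -4622230 - (-68*(2 + 64))*(-7) = -4622230 - (-68*66)*(-7) = -4622230 - (-4488)*(-7) = -4622230 - 1*31416 = -4622230 - 31416 = -4653646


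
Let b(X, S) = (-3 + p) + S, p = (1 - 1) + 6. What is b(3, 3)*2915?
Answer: 17490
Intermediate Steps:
p = 6 (p = 0 + 6 = 6)
b(X, S) = 3 + S (b(X, S) = (-3 + 6) + S = 3 + S)
b(3, 3)*2915 = (3 + 3)*2915 = 6*2915 = 17490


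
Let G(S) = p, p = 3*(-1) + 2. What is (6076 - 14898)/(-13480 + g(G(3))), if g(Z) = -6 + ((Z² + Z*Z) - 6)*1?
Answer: 4411/6745 ≈ 0.65397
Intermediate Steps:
p = -1 (p = -3 + 2 = -1)
G(S) = -1
g(Z) = -12 + 2*Z² (g(Z) = -6 + ((Z² + Z²) - 6)*1 = -6 + (2*Z² - 6)*1 = -6 + (-6 + 2*Z²)*1 = -6 + (-6 + 2*Z²) = -12 + 2*Z²)
(6076 - 14898)/(-13480 + g(G(3))) = (6076 - 14898)/(-13480 + (-12 + 2*(-1)²)) = -8822/(-13480 + (-12 + 2*1)) = -8822/(-13480 + (-12 + 2)) = -8822/(-13480 - 10) = -8822/(-13490) = -8822*(-1/13490) = 4411/6745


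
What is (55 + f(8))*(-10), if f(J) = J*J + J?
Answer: -1270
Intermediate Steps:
f(J) = J + J² (f(J) = J² + J = J + J²)
(55 + f(8))*(-10) = (55 + 8*(1 + 8))*(-10) = (55 + 8*9)*(-10) = (55 + 72)*(-10) = 127*(-10) = -1270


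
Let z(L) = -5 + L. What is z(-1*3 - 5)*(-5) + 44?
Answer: 109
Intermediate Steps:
z(-1*3 - 5)*(-5) + 44 = (-5 + (-1*3 - 5))*(-5) + 44 = (-5 + (-3 - 5))*(-5) + 44 = (-5 - 8)*(-5) + 44 = -13*(-5) + 44 = 65 + 44 = 109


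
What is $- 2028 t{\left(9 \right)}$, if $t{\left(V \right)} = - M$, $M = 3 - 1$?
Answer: $4056$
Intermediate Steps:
$M = 2$
$t{\left(V \right)} = -2$ ($t{\left(V \right)} = \left(-1\right) 2 = -2$)
$- 2028 t{\left(9 \right)} = \left(-2028\right) \left(-2\right) = 4056$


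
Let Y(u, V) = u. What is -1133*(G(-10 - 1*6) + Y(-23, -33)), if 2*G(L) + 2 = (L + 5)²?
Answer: -82709/2 ≈ -41355.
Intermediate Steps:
G(L) = -1 + (5 + L)²/2 (G(L) = -1 + (L + 5)²/2 = -1 + (5 + L)²/2)
-1133*(G(-10 - 1*6) + Y(-23, -33)) = -1133*((-1 + (5 + (-10 - 1*6))²/2) - 23) = -1133*((-1 + (5 + (-10 - 6))²/2) - 23) = -1133*((-1 + (5 - 16)²/2) - 23) = -1133*((-1 + (½)*(-11)²) - 23) = -1133*((-1 + (½)*121) - 23) = -1133*((-1 + 121/2) - 23) = -1133*(119/2 - 23) = -1133*73/2 = -82709/2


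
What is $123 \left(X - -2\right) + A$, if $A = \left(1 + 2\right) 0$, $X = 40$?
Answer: $5166$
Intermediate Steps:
$A = 0$ ($A = 3 \cdot 0 = 0$)
$123 \left(X - -2\right) + A = 123 \left(40 - -2\right) + 0 = 123 \left(40 + 2\right) + 0 = 123 \cdot 42 + 0 = 5166 + 0 = 5166$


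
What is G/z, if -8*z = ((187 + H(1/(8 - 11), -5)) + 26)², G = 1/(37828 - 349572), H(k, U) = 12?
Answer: 1/1972755000 ≈ 5.0691e-10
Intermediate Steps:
G = -1/311744 (G = 1/(-311744) = -1/311744 ≈ -3.2078e-6)
z = -50625/8 (z = -((187 + 12) + 26)²/8 = -(199 + 26)²/8 = -⅛*225² = -⅛*50625 = -50625/8 ≈ -6328.1)
G/z = -1/(311744*(-50625/8)) = -1/311744*(-8/50625) = 1/1972755000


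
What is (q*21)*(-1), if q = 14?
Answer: -294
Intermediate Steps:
(q*21)*(-1) = (14*21)*(-1) = 294*(-1) = -294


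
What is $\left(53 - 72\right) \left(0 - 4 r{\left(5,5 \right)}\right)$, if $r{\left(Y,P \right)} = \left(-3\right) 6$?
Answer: $-1368$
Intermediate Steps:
$r{\left(Y,P \right)} = -18$
$\left(53 - 72\right) \left(0 - 4 r{\left(5,5 \right)}\right) = \left(53 - 72\right) \left(0 - -72\right) = - 19 \left(0 + 72\right) = \left(-19\right) 72 = -1368$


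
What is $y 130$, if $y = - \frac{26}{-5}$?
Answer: $676$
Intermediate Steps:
$y = \frac{26}{5}$ ($y = \left(-26\right) \left(- \frac{1}{5}\right) = \frac{26}{5} \approx 5.2$)
$y 130 = \frac{26}{5} \cdot 130 = 676$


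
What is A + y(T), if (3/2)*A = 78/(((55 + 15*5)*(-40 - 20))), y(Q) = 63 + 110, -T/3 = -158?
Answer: 25949/150 ≈ 172.99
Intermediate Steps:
T = 474 (T = -3*(-158) = 474)
y(Q) = 173
A = -1/150 (A = 2*(78/(((55 + 15*5)*(-40 - 20))))/3 = 2*(78/(((55 + 75)*(-60))))/3 = 2*(78/((130*(-60))))/3 = 2*(78/(-7800))/3 = 2*(78*(-1/7800))/3 = (⅔)*(-1/100) = -1/150 ≈ -0.0066667)
A + y(T) = -1/150 + 173 = 25949/150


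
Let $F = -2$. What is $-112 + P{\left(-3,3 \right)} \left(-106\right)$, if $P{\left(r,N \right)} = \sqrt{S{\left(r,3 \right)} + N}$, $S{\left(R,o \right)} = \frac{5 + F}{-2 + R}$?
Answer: $-112 - \frac{212 \sqrt{15}}{5} \approx -276.21$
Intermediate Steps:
$S{\left(R,o \right)} = \frac{3}{-2 + R}$ ($S{\left(R,o \right)} = \frac{5 - 2}{-2 + R} = \frac{3}{-2 + R}$)
$P{\left(r,N \right)} = \sqrt{N + \frac{3}{-2 + r}}$ ($P{\left(r,N \right)} = \sqrt{\frac{3}{-2 + r} + N} = \sqrt{N + \frac{3}{-2 + r}}$)
$-112 + P{\left(-3,3 \right)} \left(-106\right) = -112 + \sqrt{\frac{3 + 3 \left(-2 - 3\right)}{-2 - 3}} \left(-106\right) = -112 + \sqrt{\frac{3 + 3 \left(-5\right)}{-5}} \left(-106\right) = -112 + \sqrt{- \frac{3 - 15}{5}} \left(-106\right) = -112 + \sqrt{\left(- \frac{1}{5}\right) \left(-12\right)} \left(-106\right) = -112 + \sqrt{\frac{12}{5}} \left(-106\right) = -112 + \frac{2 \sqrt{15}}{5} \left(-106\right) = -112 - \frac{212 \sqrt{15}}{5}$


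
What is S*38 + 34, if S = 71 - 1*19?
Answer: 2010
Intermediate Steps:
S = 52 (S = 71 - 19 = 52)
S*38 + 34 = 52*38 + 34 = 1976 + 34 = 2010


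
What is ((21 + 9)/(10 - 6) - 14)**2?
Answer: 169/4 ≈ 42.250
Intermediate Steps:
((21 + 9)/(10 - 6) - 14)**2 = (30/4 - 14)**2 = (30*(1/4) - 14)**2 = (15/2 - 14)**2 = (-13/2)**2 = 169/4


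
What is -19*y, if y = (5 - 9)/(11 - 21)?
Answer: -38/5 ≈ -7.6000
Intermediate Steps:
y = ⅖ (y = -4/(-10) = -4*(-⅒) = ⅖ ≈ 0.40000)
-19*y = -19*⅖ = -38/5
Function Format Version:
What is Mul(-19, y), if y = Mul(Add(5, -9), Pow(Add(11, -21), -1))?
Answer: Rational(-38, 5) ≈ -7.6000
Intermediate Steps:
y = Rational(2, 5) (y = Mul(-4, Pow(-10, -1)) = Mul(-4, Rational(-1, 10)) = Rational(2, 5) ≈ 0.40000)
Mul(-19, y) = Mul(-19, Rational(2, 5)) = Rational(-38, 5)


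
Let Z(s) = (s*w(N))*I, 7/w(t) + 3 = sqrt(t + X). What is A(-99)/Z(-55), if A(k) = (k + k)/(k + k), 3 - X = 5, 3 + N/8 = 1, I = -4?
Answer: -3/1540 + 3*I*sqrt(2)/1540 ≈ -0.0019481 + 0.002755*I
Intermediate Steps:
N = -16 (N = -24 + 8*1 = -24 + 8 = -16)
X = -2 (X = 3 - 1*5 = 3 - 5 = -2)
w(t) = 7/(-3 + sqrt(-2 + t)) (w(t) = 7/(-3 + sqrt(t - 2)) = 7/(-3 + sqrt(-2 + t)))
A(k) = 1 (A(k) = (2*k)/((2*k)) = (2*k)*(1/(2*k)) = 1)
Z(s) = -28*s/(-3 + 3*I*sqrt(2)) (Z(s) = (s*(7/(-3 + sqrt(-2 - 16))))*(-4) = (s*(7/(-3 + sqrt(-18))))*(-4) = (s*(7/(-3 + 3*I*sqrt(2))))*(-4) = (7*s/(-3 + 3*I*sqrt(2)))*(-4) = -28*s/(-3 + 3*I*sqrt(2)))
A(-99)/Z(-55) = 1/((28/9)*(-55) + (28/9)*I*(-55)*sqrt(2)) = 1/(-1540/9 - 1540*I*sqrt(2)/9)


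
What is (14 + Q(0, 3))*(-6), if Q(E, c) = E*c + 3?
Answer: -102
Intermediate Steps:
Q(E, c) = 3 + E*c
(14 + Q(0, 3))*(-6) = (14 + (3 + 0*3))*(-6) = (14 + (3 + 0))*(-6) = (14 + 3)*(-6) = 17*(-6) = -102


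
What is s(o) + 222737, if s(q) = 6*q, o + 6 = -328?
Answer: 220733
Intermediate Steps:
o = -334 (o = -6 - 328 = -334)
s(o) + 222737 = 6*(-334) + 222737 = -2004 + 222737 = 220733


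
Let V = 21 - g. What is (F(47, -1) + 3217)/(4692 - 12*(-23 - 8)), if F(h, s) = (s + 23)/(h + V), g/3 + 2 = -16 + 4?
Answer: 2681/4220 ≈ 0.63531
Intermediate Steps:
g = -42 (g = -6 + 3*(-16 + 4) = -6 + 3*(-12) = -6 - 36 = -42)
V = 63 (V = 21 - 1*(-42) = 21 + 42 = 63)
F(h, s) = (23 + s)/(63 + h) (F(h, s) = (s + 23)/(h + 63) = (23 + s)/(63 + h))
(F(47, -1) + 3217)/(4692 - 12*(-23 - 8)) = ((23 - 1)/(63 + 47) + 3217)/(4692 - 12*(-23 - 8)) = (22/110 + 3217)/(4692 - 12*(-31)) = ((1/110)*22 + 3217)/(4692 + 372) = (⅕ + 3217)/5064 = (16086/5)*(1/5064) = 2681/4220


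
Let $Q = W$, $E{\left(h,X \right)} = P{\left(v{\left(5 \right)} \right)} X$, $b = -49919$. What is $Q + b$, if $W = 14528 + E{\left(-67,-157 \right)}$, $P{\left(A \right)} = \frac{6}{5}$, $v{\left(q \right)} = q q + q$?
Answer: $- \frac{177897}{5} \approx -35579.0$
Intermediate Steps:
$v{\left(q \right)} = q + q^{2}$ ($v{\left(q \right)} = q^{2} + q = q + q^{2}$)
$P{\left(A \right)} = \frac{6}{5}$ ($P{\left(A \right)} = 6 \cdot \frac{1}{5} = \frac{6}{5}$)
$E{\left(h,X \right)} = \frac{6 X}{5}$
$W = \frac{71698}{5}$ ($W = 14528 + \frac{6}{5} \left(-157\right) = 14528 - \frac{942}{5} = \frac{71698}{5} \approx 14340.0$)
$Q = \frac{71698}{5} \approx 14340.0$
$Q + b = \frac{71698}{5} - 49919 = - \frac{177897}{5}$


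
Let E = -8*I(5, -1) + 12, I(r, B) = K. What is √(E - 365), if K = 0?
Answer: I*√353 ≈ 18.788*I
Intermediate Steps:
I(r, B) = 0
E = 12 (E = -8*0 + 12 = 0 + 12 = 12)
√(E - 365) = √(12 - 365) = √(-353) = I*√353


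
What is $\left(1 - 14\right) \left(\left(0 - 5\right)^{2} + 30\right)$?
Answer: $-715$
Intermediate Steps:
$\left(1 - 14\right) \left(\left(0 - 5\right)^{2} + 30\right) = - 13 \left(\left(-5\right)^{2} + 30\right) = - 13 \left(25 + 30\right) = \left(-13\right) 55 = -715$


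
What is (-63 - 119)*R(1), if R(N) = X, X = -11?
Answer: 2002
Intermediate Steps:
R(N) = -11
(-63 - 119)*R(1) = (-63 - 119)*(-11) = -182*(-11) = 2002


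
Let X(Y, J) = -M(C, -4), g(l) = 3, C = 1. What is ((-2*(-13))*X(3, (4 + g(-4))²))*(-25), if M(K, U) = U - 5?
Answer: -5850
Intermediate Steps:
M(K, U) = -5 + U
X(Y, J) = 9 (X(Y, J) = -(-5 - 4) = -1*(-9) = 9)
((-2*(-13))*X(3, (4 + g(-4))²))*(-25) = (-2*(-13)*9)*(-25) = (26*9)*(-25) = 234*(-25) = -5850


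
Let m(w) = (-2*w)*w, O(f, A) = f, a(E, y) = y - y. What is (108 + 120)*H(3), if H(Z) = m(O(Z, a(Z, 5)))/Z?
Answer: -1368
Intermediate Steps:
a(E, y) = 0
m(w) = -2*w**2
H(Z) = -2*Z (H(Z) = (-2*Z**2)/Z = -2*Z)
(108 + 120)*H(3) = (108 + 120)*(-2*3) = 228*(-6) = -1368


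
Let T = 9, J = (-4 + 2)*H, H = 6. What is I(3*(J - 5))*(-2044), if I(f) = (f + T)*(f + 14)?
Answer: -3176376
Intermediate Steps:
J = -12 (J = (-4 + 2)*6 = -2*6 = -12)
I(f) = (9 + f)*(14 + f) (I(f) = (f + 9)*(f + 14) = (9 + f)*(14 + f))
I(3*(J - 5))*(-2044) = (126 + (3*(-12 - 5))² + 23*(3*(-12 - 5)))*(-2044) = (126 + (3*(-17))² + 23*(3*(-17)))*(-2044) = (126 + (-51)² + 23*(-51))*(-2044) = (126 + 2601 - 1173)*(-2044) = 1554*(-2044) = -3176376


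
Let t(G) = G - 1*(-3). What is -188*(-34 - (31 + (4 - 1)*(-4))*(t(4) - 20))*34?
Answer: -1361496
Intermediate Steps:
t(G) = 3 + G (t(G) = G + 3 = 3 + G)
-188*(-34 - (31 + (4 - 1)*(-4))*(t(4) - 20))*34 = -188*(-34 - (31 + (4 - 1)*(-4))*((3 + 4) - 20))*34 = -188*(-34 - (31 + 3*(-4))*(7 - 20))*34 = -188*(-34 - (31 - 12)*(-13))*34 = -188*(-34 - 19*(-13))*34 = -188*(-34 - 1*(-247))*34 = -188*(-34 + 247)*34 = -188*213*34 = -40044*34 = -1361496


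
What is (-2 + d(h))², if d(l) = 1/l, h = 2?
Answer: 9/4 ≈ 2.2500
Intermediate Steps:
d(l) = 1/l
(-2 + d(h))² = (-2 + 1/2)² = (-2 + ½)² = (-3/2)² = 9/4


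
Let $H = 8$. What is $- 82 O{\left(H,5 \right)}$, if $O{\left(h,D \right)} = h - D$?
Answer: $-246$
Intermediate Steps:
$- 82 O{\left(H,5 \right)} = - 82 \left(8 - 5\right) = \left(-82\right) 3 = -246$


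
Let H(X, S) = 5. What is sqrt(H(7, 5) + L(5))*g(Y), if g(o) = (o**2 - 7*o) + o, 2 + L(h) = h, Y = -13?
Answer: 494*sqrt(2) ≈ 698.62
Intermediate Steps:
L(h) = -2 + h
g(o) = o**2 - 6*o
sqrt(H(7, 5) + L(5))*g(Y) = sqrt(5 + (-2 + 5))*(-13*(-6 - 13)) = sqrt(5 + 3)*(-13*(-19)) = sqrt(8)*247 = (2*sqrt(2))*247 = 494*sqrt(2)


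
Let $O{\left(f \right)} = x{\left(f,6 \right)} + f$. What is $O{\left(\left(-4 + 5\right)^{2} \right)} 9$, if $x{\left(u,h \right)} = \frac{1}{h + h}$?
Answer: $\frac{39}{4} \approx 9.75$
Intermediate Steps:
$x{\left(u,h \right)} = \frac{1}{2 h}$
$O{\left(f \right)} = \frac{1}{12} + f$ ($O{\left(f \right)} = \frac{1}{2 \cdot 6} + f = \frac{1}{2} \cdot \frac{1}{6} + f = \frac{1}{12} + f$)
$O{\left(\left(-4 + 5\right)^{2} \right)} 9 = \left(\frac{1}{12} + \left(-4 + 5\right)^{2}\right) 9 = \left(\frac{1}{12} + 1^{2}\right) 9 = \left(\frac{1}{12} + 1\right) 9 = \frac{13}{12} \cdot 9 = \frac{39}{4}$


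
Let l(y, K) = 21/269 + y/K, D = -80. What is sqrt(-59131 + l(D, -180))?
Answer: I*sqrt(38508664334)/807 ≈ 243.17*I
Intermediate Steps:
l(y, K) = 21/269 + y/K (l(y, K) = 21*(1/269) + y/K = 21/269 + y/K)
sqrt(-59131 + l(D, -180)) = sqrt(-59131 + (21/269 - 80/(-180))) = sqrt(-59131 + (21/269 - 80*(-1/180))) = sqrt(-59131 + (21/269 + 4/9)) = sqrt(-59131 + 1265/2421) = sqrt(-143154886/2421) = I*sqrt(38508664334)/807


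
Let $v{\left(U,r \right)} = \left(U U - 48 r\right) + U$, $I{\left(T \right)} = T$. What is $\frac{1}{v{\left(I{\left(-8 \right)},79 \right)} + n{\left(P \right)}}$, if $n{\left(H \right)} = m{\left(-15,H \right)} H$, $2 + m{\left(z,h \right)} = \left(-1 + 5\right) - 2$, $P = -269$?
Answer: $- \frac{1}{3736} \approx -0.00026767$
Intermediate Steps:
$m{\left(z,h \right)} = 0$ ($m{\left(z,h \right)} = -2 + \left(\left(-1 + 5\right) - 2\right) = -2 + \left(4 - 2\right) = -2 + 2 = 0$)
$v{\left(U,r \right)} = U + U^{2} - 48 r$ ($v{\left(U,r \right)} = \left(U^{2} - 48 r\right) + U = U + U^{2} - 48 r$)
$n{\left(H \right)} = 0$ ($n{\left(H \right)} = 0 H = 0$)
$\frac{1}{v{\left(I{\left(-8 \right)},79 \right)} + n{\left(P \right)}} = \frac{1}{\left(-8 + \left(-8\right)^{2} - 3792\right) + 0} = \frac{1}{\left(-8 + 64 - 3792\right) + 0} = \frac{1}{-3736 + 0} = \frac{1}{-3736} = - \frac{1}{3736}$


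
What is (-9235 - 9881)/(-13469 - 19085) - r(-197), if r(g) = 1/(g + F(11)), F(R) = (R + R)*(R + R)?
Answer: 66509/113939 ≈ 0.58372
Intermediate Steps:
F(R) = 4*R**2 (F(R) = (2*R)*(2*R) = 4*R**2)
r(g) = 1/(484 + g) (r(g) = 1/(g + 4*11**2) = 1/(g + 4*121) = 1/(g + 484) = 1/(484 + g))
(-9235 - 9881)/(-13469 - 19085) - r(-197) = (-9235 - 9881)/(-13469 - 19085) - 1/(484 - 197) = -19116/(-32554) - 1/287 = -19116*(-1/32554) - 1*1/287 = 9558/16277 - 1/287 = 66509/113939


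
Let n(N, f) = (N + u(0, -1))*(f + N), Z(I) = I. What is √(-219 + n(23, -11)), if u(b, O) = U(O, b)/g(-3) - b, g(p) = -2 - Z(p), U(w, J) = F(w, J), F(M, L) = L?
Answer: √57 ≈ 7.5498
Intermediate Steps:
U(w, J) = J
g(p) = -2 - p
u(b, O) = 0 (u(b, O) = b/(-2 - 1*(-3)) - b = b/(-2 + 3) - b = b/1 - b = b*1 - b = b - b = 0)
n(N, f) = N*(N + f) (n(N, f) = (N + 0)*(f + N) = N*(N + f))
√(-219 + n(23, -11)) = √(-219 + 23*(23 - 11)) = √(-219 + 23*12) = √(-219 + 276) = √57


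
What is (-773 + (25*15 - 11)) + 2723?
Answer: 2314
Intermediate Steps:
(-773 + (25*15 - 11)) + 2723 = (-773 + (375 - 11)) + 2723 = (-773 + 364) + 2723 = -409 + 2723 = 2314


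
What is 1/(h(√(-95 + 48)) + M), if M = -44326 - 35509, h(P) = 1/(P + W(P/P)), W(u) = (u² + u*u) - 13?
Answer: -13412291/1070771130171 + I*√47/1070771130171 ≈ -1.2526e-5 + 6.4025e-12*I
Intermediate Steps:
W(u) = -13 + 2*u² (W(u) = (u² + u²) - 13 = 2*u² - 13 = -13 + 2*u²)
h(P) = 1/(-11 + P) (h(P) = 1/(P + (-13 + 2*(P/P)²)) = 1/(P + (-13 + 2*1²)) = 1/(P + (-13 + 2*1)) = 1/(P + (-13 + 2)) = 1/(P - 11) = 1/(-11 + P))
M = -79835
1/(h(√(-95 + 48)) + M) = 1/(1/(-11 + √(-95 + 48)) - 79835) = 1/(1/(-11 + √(-47)) - 79835) = 1/(1/(-11 + I*√47) - 79835) = 1/(-79835 + 1/(-11 + I*√47))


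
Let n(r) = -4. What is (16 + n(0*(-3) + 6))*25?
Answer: 300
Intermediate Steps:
(16 + n(0*(-3) + 6))*25 = (16 - 4)*25 = 12*25 = 300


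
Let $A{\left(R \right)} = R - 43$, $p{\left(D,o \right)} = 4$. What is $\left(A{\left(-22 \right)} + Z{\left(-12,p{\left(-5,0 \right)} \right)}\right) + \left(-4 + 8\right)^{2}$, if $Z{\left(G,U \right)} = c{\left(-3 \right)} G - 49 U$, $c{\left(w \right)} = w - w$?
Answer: $-245$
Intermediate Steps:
$c{\left(w \right)} = 0$
$Z{\left(G,U \right)} = - 49 U$ ($Z{\left(G,U \right)} = 0 G - 49 U = 0 - 49 U = - 49 U$)
$A{\left(R \right)} = -43 + R$ ($A{\left(R \right)} = R - 43 = -43 + R$)
$\left(A{\left(-22 \right)} + Z{\left(-12,p{\left(-5,0 \right)} \right)}\right) + \left(-4 + 8\right)^{2} = \left(\left(-43 - 22\right) - 196\right) + \left(-4 + 8\right)^{2} = \left(-65 - 196\right) + 4^{2} = -261 + 16 = -245$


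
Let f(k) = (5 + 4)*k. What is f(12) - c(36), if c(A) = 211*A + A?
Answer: -7524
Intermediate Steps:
c(A) = 212*A
f(k) = 9*k
f(12) - c(36) = 9*12 - 212*36 = 108 - 1*7632 = 108 - 7632 = -7524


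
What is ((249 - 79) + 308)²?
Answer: 228484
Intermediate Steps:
((249 - 79) + 308)² = (170 + 308)² = 478² = 228484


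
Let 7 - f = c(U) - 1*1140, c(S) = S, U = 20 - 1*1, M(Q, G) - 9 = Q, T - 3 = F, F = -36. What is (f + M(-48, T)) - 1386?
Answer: -297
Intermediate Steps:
T = -33 (T = 3 - 36 = -33)
M(Q, G) = 9 + Q
U = 19 (U = 20 - 1 = 19)
f = 1128 (f = 7 - (19 - 1*1140) = 7 - (19 - 1140) = 7 - 1*(-1121) = 7 + 1121 = 1128)
(f + M(-48, T)) - 1386 = (1128 + (9 - 48)) - 1386 = (1128 - 39) - 1386 = 1089 - 1386 = -297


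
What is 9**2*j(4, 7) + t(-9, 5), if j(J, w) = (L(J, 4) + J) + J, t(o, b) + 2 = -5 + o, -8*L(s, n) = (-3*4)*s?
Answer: 1118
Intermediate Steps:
L(s, n) = 3*s/2 (L(s, n) = -(-3*4)*s/8 = -(-3)*s/2 = 3*s/2)
t(o, b) = -7 + o (t(o, b) = -2 + (-5 + o) = -7 + o)
j(J, w) = 7*J/2 (j(J, w) = (3*J/2 + J) + J = 5*J/2 + J = 7*J/2)
9**2*j(4, 7) + t(-9, 5) = 9**2*((7/2)*4) + (-7 - 9) = 81*14 - 16 = 1134 - 16 = 1118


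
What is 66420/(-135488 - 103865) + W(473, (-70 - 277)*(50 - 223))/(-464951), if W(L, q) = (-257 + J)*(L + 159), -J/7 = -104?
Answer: -102130731636/111287416703 ≈ -0.91772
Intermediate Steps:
J = 728 (J = -7*(-104) = 728)
W(L, q) = 74889 + 471*L (W(L, q) = (-257 + 728)*(L + 159) = 471*(159 + L) = 74889 + 471*L)
66420/(-135488 - 103865) + W(473, (-70 - 277)*(50 - 223))/(-464951) = 66420/(-135488 - 103865) + (74889 + 471*473)/(-464951) = 66420/(-239353) + (74889 + 222783)*(-1/464951) = 66420*(-1/239353) + 297672*(-1/464951) = -66420/239353 - 297672/464951 = -102130731636/111287416703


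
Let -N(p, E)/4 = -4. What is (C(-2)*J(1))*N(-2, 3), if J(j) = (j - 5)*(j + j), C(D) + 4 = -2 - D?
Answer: 512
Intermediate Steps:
C(D) = -6 - D (C(D) = -4 + (-2 - D) = -6 - D)
N(p, E) = 16 (N(p, E) = -4*(-4) = 16)
J(j) = 2*j*(-5 + j) (J(j) = (-5 + j)*(2*j) = 2*j*(-5 + j))
(C(-2)*J(1))*N(-2, 3) = ((-6 - 1*(-2))*(2*1*(-5 + 1)))*16 = ((-6 + 2)*(2*1*(-4)))*16 = -4*(-8)*16 = 32*16 = 512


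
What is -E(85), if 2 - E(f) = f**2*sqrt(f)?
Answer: -2 + 7225*sqrt(85) ≈ 66609.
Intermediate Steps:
E(f) = 2 - f**(5/2) (E(f) = 2 - f**2*sqrt(f) = 2 - f**(5/2))
-E(85) = -(2 - 85**(5/2)) = -(2 - 7225*sqrt(85)) = -2 + 7225*sqrt(85)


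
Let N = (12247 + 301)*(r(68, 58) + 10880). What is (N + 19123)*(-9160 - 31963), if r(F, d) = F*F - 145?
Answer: -7926205549165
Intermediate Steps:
r(F, d) = -145 + F**2 (r(F, d) = F**2 - 145 = -145 + F**2)
N = 192724732 (N = (12247 + 301)*((-145 + 68**2) + 10880) = 12548*((-145 + 4624) + 10880) = 12548*(4479 + 10880) = 12548*15359 = 192724732)
(N + 19123)*(-9160 - 31963) = (192724732 + 19123)*(-9160 - 31963) = 192743855*(-41123) = -7926205549165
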